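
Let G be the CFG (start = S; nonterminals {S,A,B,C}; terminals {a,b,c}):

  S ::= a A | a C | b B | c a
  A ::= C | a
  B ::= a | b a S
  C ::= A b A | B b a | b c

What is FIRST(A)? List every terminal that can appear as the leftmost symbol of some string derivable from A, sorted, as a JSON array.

FIRST sets, iterate to fixpoint:
pass 1:
  A via A→a: +{a}
  B via B→a: +{a}
  B via B→b a S: +{b}
  C via C→A b A: +{a}
  C via C→B b a: +{b}
  S via S→a A: +{a}
  S via S→b B: +{b}
  S via S→c a: +{c}
  FIRST(S)={a,b,c}  FIRST(A)={a}  FIRST(B)={a,b}  FIRST(C)={a,b}
pass 2:
  A via A→C: +{b}
  FIRST(S)={a,b,c}  FIRST(A)={a,b}  FIRST(B)={a,b}  FIRST(C)={a,b}
pass 3: (stable)
  FIRST(S)={a,b,c}  FIRST(A)={a,b}  FIRST(B)={a,b}  FIRST(C)={a,b}

FIRST(A) = ["a", "b"]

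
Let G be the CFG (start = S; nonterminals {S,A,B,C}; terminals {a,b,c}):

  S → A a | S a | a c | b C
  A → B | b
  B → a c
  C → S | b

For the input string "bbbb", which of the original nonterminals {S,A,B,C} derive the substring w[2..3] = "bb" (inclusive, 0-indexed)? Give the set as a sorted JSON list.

CNF form of G:
  S -> A T0 | S T0 | T0 T1 | T2 C
  A -> T0 T1 | b
  B -> T0 T1
  C -> A T0 | S T0 | T0 T1 | T2 C | b
  T0 -> a
  T1 -> c
  T2 -> b

Fill CYK table bottom-up — only the sub-triangle for w[2..3]:
  T[2,2] 'b' = {A,C,T2}  orig:{A,C}
  T[3,3] 'b' = {A,C,T2}  orig:{A,C}
  T[2,3] 'bb' = {C,S}

Original NTs in T[2,3] deriving "bb": ["C", "S"]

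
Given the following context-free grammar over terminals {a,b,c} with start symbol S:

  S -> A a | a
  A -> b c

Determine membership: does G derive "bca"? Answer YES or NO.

CNF form of G:
  S -> A T2 | a
  A -> T0 T1
  T0 -> b
  T1 -> c
  T2 -> a

CYK table (by increasing span):
  T[0,0] 'b' = {T0}  orig:{}
  T[1,1] 'c' = {T1}  orig:{}
  T[2,2] 'a' = {S,T2}  orig:{S}
  T[0,1] 'bc' = {A}
  T[1,2] 'ca' = ∅
  T[0,2] 'bca' = {S}

S ∈ T[0,2] ⇒ YES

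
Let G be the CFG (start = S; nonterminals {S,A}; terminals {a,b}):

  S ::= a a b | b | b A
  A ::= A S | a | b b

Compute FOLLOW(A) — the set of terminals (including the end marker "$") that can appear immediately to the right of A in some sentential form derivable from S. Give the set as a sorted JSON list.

Compute FIRST by fixpoint:
round 1:
  A via A→a: +{a}
  A via A→b b: +{b}
  S via S→a a b: +{a}
  S via S→b: +{b}
  S: {a,b}  A: {a,b}
round 2: done
  S: {a,b}  A: {a,b}

Compute FOLLOW by fixpoint:
FOLLOW(S) := {$}
round 1:
  A→A S: FOLLOW(A) ⊇ FIRST(S) = {a,b}; new: +{a,b}
  A→A S: FOLLOW(S) ⊇ FOLLOW(A) ⊇ {a,b}; new: +{a,b}
  S→b A: FOLLOW(A) ⊇ FOLLOW(S) ⊇ {$,a,b}; new: +{$}
  FOLLOW[S]={$,a,b}  FOLLOW[A]={$,a,b}
round 2: (no change)
  FOLLOW[S]={$,a,b}  FOLLOW[A]={$,a,b}

FOLLOW(A) = ["$", "a", "b"]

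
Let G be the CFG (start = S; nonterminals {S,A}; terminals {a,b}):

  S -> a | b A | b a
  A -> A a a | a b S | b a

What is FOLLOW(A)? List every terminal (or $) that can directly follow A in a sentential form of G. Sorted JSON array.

Compute FIRST by fixpoint:
iter 1:
  A via A→a b S: +{a}
  A via A→b a: +{b}
  S via S→a: +{a}
  S via S→b A: +{b}
  FIRST[S]={a,b}  FIRST[A]={a,b}
iter 2: done
  FIRST[S]={a,b}  FIRST[A]={a,b}

FOLLOW sets:
seed FOLLOW(S) with $
[1]
  A→A a a: FOLLOW(A) ⊇ FIRST(a) = {a}; new: +{a}
  A→a b S: FOLLOW(S) ⊇ FOLLOW(A) ⊇ {a}; new: +{a}
  S→b A: FOLLOW(A) ⊇ FOLLOW(S) ⊇ {$,a}; new: +{$}
  FOLLOW(S)={$,a}  FOLLOW(A)={$,a}
[2] done
  FOLLOW(S)={$,a}  FOLLOW(A)={$,a}

FOLLOW(A) = ["$", "a"]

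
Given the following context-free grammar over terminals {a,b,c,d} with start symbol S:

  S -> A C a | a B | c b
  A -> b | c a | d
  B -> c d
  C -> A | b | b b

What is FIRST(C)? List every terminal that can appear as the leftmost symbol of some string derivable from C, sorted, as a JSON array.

FIRST iteration:
[1]
  A via A→b: +{b}
  A via A→c a: +{c}
  A via A→d: +{d}
  B via B→c d: +{c}
  C via C→A: +{b,c,d}
  S via S→A C a: +{b,c,d}
  S via S→a B: +{a}
  S: {a,b,c,d}  A: {b,c,d}  B: {c}  C: {b,c,d}
[2] done
  S: {a,b,c,d}  A: {b,c,d}  B: {c}  C: {b,c,d}

FIRST(C) = ["b", "c", "d"]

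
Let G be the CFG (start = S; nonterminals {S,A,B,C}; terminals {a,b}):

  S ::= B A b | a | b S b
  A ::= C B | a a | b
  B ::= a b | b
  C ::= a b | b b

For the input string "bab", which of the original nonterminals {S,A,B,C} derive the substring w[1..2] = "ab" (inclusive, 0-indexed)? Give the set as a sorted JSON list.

CNF form of G:
  S -> B X2 | T1 X3 | a
  A -> C B | T0 T0 | b
  B -> T0 T1 | b
  C -> T0 T1 | T1 T1
  T0 -> a
  T1 -> b
  X2 -> A T1
  X3 -> S T1

Fill CYK table bottom-up (cells [i..j] with 1 ≤ i ≤ j ≤ 2 only):
  [1..1]={S,T0}  "a"  orig:{S}
  [2..2]={A,B,T1}  "b"  orig:{A,B}
  [1..2]={B,C,X3}  "ab"  orig:{B,C}

Original NTs in T[1,2] deriving "ab": ["B", "C"]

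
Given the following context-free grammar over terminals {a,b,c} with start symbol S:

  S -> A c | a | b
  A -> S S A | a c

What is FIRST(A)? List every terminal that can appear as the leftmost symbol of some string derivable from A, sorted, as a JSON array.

FIRST iteration:
pass 1:
  A via A→a c: +{a}
  S via S→A c: +{a}
  S via S→b: +{b}
  FIRST[S]={a,b}  FIRST[A]={a}
pass 2:
  A via A→S S A: +{b}
  FIRST[S]={a,b}  FIRST[A]={a,b}
pass 3: (stable)
  FIRST[S]={a,b}  FIRST[A]={a,b}

FIRST(A) = ["a", "b"]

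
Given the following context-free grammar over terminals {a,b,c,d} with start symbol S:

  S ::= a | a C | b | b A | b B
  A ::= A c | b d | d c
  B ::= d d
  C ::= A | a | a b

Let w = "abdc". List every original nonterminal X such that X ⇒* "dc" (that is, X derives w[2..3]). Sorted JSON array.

Convert to CNF:
  S -> T1 A | T1 B | T3 C | a | b
  A -> A T0 | T1 T2 | T2 T0
  B -> T2 T2
  C -> A T0 | T1 T2 | T2 T0 | T3 T1 | a
  T0 -> c
  T1 -> b
  T2 -> d
  T3 -> a

Fill CYK table bottom-up — only the sub-triangle for w[2..3]:
  T[2,2] 'd' = {T2}  orig:{}
  T[3,3] 'c' = {T0}  orig:{}
  T[2,3] 'dc' = {A,C}

Original NTs in T[2,3] deriving "dc": ["A", "C"]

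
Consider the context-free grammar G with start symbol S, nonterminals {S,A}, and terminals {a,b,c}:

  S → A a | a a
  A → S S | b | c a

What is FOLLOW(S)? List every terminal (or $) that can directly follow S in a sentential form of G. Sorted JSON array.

FIRST iteration:
round 1:
  A via A→b: +{b}
  A via A→c a: +{c}
  S via S→A a: +{b,c}
  S via S→a a: +{a}
  FIRST(S)={a,b,c}  FIRST(A)={b,c}
round 2:
  A via A→S S: +{a}
  FIRST(S)={a,b,c}  FIRST(A)={a,b,c}
round 3: (no change)
  FIRST(S)={a,b,c}  FIRST(A)={a,b,c}

FOLLOW sets:
seed FOLLOW(S) with $
[1]
  A→S S: FOLLOW(S) ⊇ FIRST(S) = {a,b,c}; new: +{a,b,c}
  S→A a: FOLLOW(A) ⊇ FIRST(a) = {a}; new: +{a}
  FOLLOW(S)={$,a,b,c}  FOLLOW(A)={a}
[2] (stable)
  FOLLOW(S)={$,a,b,c}  FOLLOW(A)={a}

FOLLOW(S) = ["$", "a", "b", "c"]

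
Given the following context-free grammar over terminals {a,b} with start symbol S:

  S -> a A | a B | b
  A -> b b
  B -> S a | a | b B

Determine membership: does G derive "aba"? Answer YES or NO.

CNF form of G:
  S -> T1 A | T1 B | b
  A -> T0 T0
  B -> S T1 | T0 B | a
  T0 -> b
  T1 -> a

CYK fill:
  [0..0]={B,T1}  "a"  orig:{B}
  [1..1]={S,T0}  "b"  orig:{S}
  [2..2]={B,T1}  "a"  orig:{B}
  [0..1]=∅  "ab"
  [1..2]={B}  "ba"
  [0..2]={S}  "aba"

S ∈ T[0,2] ⇒ YES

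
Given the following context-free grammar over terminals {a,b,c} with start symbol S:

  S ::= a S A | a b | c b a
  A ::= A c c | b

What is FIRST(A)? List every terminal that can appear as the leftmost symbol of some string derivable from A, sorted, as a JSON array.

FIRST sets, iterate to fixpoint:
pass 1:
  A via A→b: +{b}
  S via S→a S A: +{a}
  S via S→c b a: +{c}
  FIRST[S]={a,c}  FIRST[A]={b}
pass 2: (no change)
  FIRST[S]={a,c}  FIRST[A]={b}

FIRST(A) = ["b"]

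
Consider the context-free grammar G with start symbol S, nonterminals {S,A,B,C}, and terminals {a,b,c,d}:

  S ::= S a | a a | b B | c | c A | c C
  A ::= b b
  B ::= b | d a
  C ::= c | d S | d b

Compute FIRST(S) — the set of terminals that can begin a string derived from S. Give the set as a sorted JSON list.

FIRST sets, iterate to fixpoint:
iter 1:
  A via A→b b: +{b}
  B via B→b: +{b}
  B via B→d a: +{d}
  C via C→c: +{c}
  C via C→d S: +{d}
  S via S→a a: +{a}
  S via S→b B: +{b}
  S via S→c: +{c}
  FIRST(S)={a,b,c}  FIRST(A)={b}  FIRST(B)={b,d}  FIRST(C)={c,d}
iter 2: done
  FIRST(S)={a,b,c}  FIRST(A)={b}  FIRST(B)={b,d}  FIRST(C)={c,d}

FIRST(S) = ["a", "b", "c"]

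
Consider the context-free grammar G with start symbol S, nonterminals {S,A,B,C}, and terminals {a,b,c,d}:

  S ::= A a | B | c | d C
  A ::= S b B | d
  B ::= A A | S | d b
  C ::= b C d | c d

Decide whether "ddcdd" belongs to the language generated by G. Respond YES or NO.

CNF form of G:
  S -> A A | A T1 | T2 C | T2 T0 | c
  A -> S X4 | d
  B -> A A | A T1 | T2 C | T2 T0 | c
  C -> T0 X5 | T3 T2
  T0 -> b
  T1 -> a
  T2 -> d
  T3 -> c
  X4 -> T0 B
  X5 -> C T2

CYK table (by increasing span):
  T[0,0] 'd' = {A,T2}  orig:{A}
  T[1,1] 'd' = {A,T2}  orig:{A}
  T[2,2] 'c' = {B,S,T3}  orig:{B,S}
  T[3,3] 'd' = {A,T2}  orig:{A}
  T[4,4] 'd' = {A,T2}  orig:{A}
  T[0,1] 'dd' = {B,S}
  T[1,2] 'dc' = ∅
  T[2,3] 'cd' = {C}
  T[3,4] 'dd' = {B,S}
  T[0,2] 'ddc' = ∅
  T[1,3] 'dcd' = {B,S}
  T[2,4] 'cdd' = {X5}  orig:{}
  T[0,3] 'ddcd' = ∅
  T[1,4] 'dcdd' = ∅
  T[0,4] 'ddcdd' = ∅

S ∉ T[0,4] ⇒ NO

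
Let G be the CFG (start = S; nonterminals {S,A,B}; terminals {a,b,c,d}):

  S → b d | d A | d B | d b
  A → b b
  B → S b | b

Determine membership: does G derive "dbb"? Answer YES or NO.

Convert to CNF:
  S -> T0 T1 | T1 A | T1 B | T1 T0
  A -> T0 T0
  B -> S T0 | b
  T0 -> b
  T1 -> d

CYK table (by increasing span):
  T[0,0] 'd' = {T1}  orig:{}
  T[1,1] 'b' = {B,T0}  orig:{B}
  T[2,2] 'b' = {B,T0}  orig:{B}
  T[0,1] 'db' = {S}
  T[1,2] 'bb' = {A}
  T[0,2] 'dbb' = {B,S}

S ∈ T[0,2] ⇒ YES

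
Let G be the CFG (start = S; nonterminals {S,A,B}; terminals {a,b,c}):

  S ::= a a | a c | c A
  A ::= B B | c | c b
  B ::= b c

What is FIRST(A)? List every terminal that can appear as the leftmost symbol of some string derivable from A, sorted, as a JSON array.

Compute FIRST by fixpoint:
pass 1:
  A via A→c: +{c}
  B via B→b c: +{b}
  S via S→a a: +{a}
  S via S→c A: +{c}
  FIRST[S]={a,c}  FIRST[A]={c}  FIRST[B]={b}
pass 2:
  A via A→B B: +{b}
  FIRST[S]={a,c}  FIRST[A]={b,c}  FIRST[B]={b}
pass 3: (no change)
  FIRST[S]={a,c}  FIRST[A]={b,c}  FIRST[B]={b}

FIRST(A) = ["b", "c"]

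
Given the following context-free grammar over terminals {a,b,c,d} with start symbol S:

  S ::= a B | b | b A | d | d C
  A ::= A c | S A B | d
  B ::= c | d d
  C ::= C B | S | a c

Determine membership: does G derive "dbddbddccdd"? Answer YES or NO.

Convert to CNF:
  S -> T1 C | T2 B | T3 A | b | d
  A -> A T0 | S X4 | d
  B -> T1 T1 | c
  C -> C B | T1 C | T2 B | T2 T0 | T3 A | b | d
  T0 -> c
  T1 -> d
  T2 -> a
  T3 -> b
  X4 -> A B

CYK table (by increasing span):
  T[0,0] 'd' = {A,C,S,T1}  orig:{A,C,S}
  T[1,1] 'b' = {C,S,T3}  orig:{C,S}
  T[2,2] 'd' = {A,C,S,T1}  orig:{A,C,S}
  T[3,3] 'd' = {A,C,S,T1}  orig:{A,C,S}
  T[4,4] 'b' = {C,S,T3}  orig:{C,S}
  T[5,5] 'd' = {A,C,S,T1}  orig:{A,C,S}
  T[6,6] 'd' = {A,C,S,T1}  orig:{A,C,S}
  T[7,7] 'c' = {B,T0}  orig:{B}
  T[8,8] 'c' = {B,T0}  orig:{B}
  T[9,9] 'd' = {A,C,S,T1}  orig:{A,C,S}
  T[10,10] 'd' = {A,C,S,T1}  orig:{A,C,S}
  T[0,1] 'db' = {C,S}
  T[1,2] 'bd' = {C,S}
  T[2,3] 'dd' = {B,C,S}
  T[3,4] 'db' = {C,S}
  T[4,5] 'bd' = {C,S}
  T[5,6] 'dd' = {B,C,S}
  T[6,7] 'dc' = {A,C,X4}  orig:{A,C}
  T[7,8] 'cc' = ∅
  T[8,9] 'cd' = ∅
  T[9,10] 'dd' = {B,C,S}
  T[0,2] 'dbd' = {C,S}
  T[1,3] 'bdd' = {C}
  T[2,4] 'ddb' = {C,S}
  T[3,5] 'dbd' = {C,S}
  T[4,6] 'bdd' = {C}
  T[5,7] 'ddc' = {A,C,S}
  T[6,8] 'dcc' = {A,C,X4}  orig:{A,C}
  T[7,9] 'ccd' = ∅
  T[8,10] 'cdd' = ∅
  T[0,3] 'dbdd' = {C,S}
  T[1,4] 'bddb' = ∅
  T[2,5] 'ddbd' = {C,S}
  T[3,6] 'dbdd' = {C,S}
  T[4,7] 'bddc' = {A,C,S}
  T[5,8] 'ddcc' = {A,C,S,X4}  orig:{A,C,S}
  T[6,9] 'dccd' = ∅
  T[7,10] 'ccdd' = ∅
  T[0,4] 'dbddb' = ∅
  T[1,5] 'bddbd' = ∅
  T[2,6] 'ddbdd' = {C,S}
  T[3,7] 'dbddc' = {A,C,S}
  T[4,8] 'bddcc' = {A,C,S,X4}  orig:{A,C,S}
  T[5,9] 'ddccd' = ∅
  T[6,10] 'dccdd' = {C,X4}  orig:{C}
  T[0,5] 'dbddbd' = ∅
  T[1,6] 'bddbdd' = ∅
  T[2,7] 'ddbddc' = {A,C,S}
  T[3,8] 'dbddcc' = {A,C,S,X4}  orig:{A,C,S}
  T[4,9] 'bddccd' = ∅
  T[5,10] 'ddccdd' = {A,C,S,X4}  orig:{A,C,S}
  T[0,6] 'dbddbdd' = ∅
  T[1,7] 'bddbddc' = {C,S}
  T[2,8] 'ddbddcc' = {A,C,S,X4}  orig:{A,C,S}
  T[3,9] 'dbddccd' = ∅
  T[4,10] 'bddccdd' = {A,C,S,X4}  orig:{A,C,S}
  T[0,7] 'dbddbddc' = {C,S}
  T[1,8] 'bddbddcc' = {A,C,S}
  T[2,9] 'ddbddccd' = ∅
  T[3,10] 'dbddccdd' = {A,C,S,X4}  orig:{A,C,S}
  T[0,8] 'dbddbddcc' = {A,C,S}
  T[1,9] 'bddbddccd' = ∅
  T[2,10] 'ddbddccdd' = {A,C,S,X4}  orig:{A,C,S}
  T[0,9] 'dbddbddccd' = ∅
  T[1,10] 'bddbddccdd' = {A,C,S,X4}  orig:{A,C,S}
  T[0,10] 'dbddbddccdd' = {A,C,S,X4}  orig:{A,C,S}

S ∈ T[0,10] ⇒ YES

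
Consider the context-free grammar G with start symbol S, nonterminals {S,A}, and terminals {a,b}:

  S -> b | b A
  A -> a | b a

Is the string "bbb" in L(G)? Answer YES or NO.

Convert to CNF:
  S -> T0 A | b
  A -> T0 T1 | a
  T0 -> b
  T1 -> a

Fill CYK table bottom-up:
  cell(0,0) b: {S,T0}  orig:{S}
  cell(1,1) b: {S,T0}  orig:{S}
  cell(2,2) b: {S,T0}  orig:{S}
  cell(0,1) bb: ∅
  cell(1,2) bb: ∅
  cell(0,2) bbb: ∅

S ∉ T[0,2] ⇒ NO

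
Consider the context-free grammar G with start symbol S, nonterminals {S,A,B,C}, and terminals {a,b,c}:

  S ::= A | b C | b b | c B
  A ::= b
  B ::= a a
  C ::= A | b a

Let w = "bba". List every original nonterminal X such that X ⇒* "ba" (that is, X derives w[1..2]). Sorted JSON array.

CNF form of G:
  S -> T1 C | T1 T1 | T2 B | b
  A -> b
  B -> T0 T0
  C -> T1 T0 | b
  T0 -> a
  T1 -> b
  T2 -> c

CYK table (by increasing span), restricted to cells inside w[1..2]:
  T[1,1] 'b' = {A,C,S,T1}  orig:{A,C,S}
  T[2,2] 'a' = {T0}  orig:{}
  T[1,2] 'ba' = {C}

Original NTs in T[1,2] deriving "ba": ["C"]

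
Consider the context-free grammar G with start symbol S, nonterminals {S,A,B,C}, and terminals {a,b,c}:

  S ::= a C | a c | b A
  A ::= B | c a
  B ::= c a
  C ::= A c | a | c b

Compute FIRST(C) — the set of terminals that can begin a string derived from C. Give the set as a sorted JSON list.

FIRST sets, iterate to fixpoint:
[1]
  A via A→c a: +{c}
  B via B→c a: +{c}
  C via C→A c: +{c}
  C via C→a: +{a}
  S via S→a C: +{a}
  S via S→b A: +{b}
  FIRST[S]={a,b}  FIRST[A]={c}  FIRST[B]={c}  FIRST[C]={a,c}
[2] — fixpoint
  FIRST[S]={a,b}  FIRST[A]={c}  FIRST[B]={c}  FIRST[C]={a,c}

FIRST(C) = ["a", "c"]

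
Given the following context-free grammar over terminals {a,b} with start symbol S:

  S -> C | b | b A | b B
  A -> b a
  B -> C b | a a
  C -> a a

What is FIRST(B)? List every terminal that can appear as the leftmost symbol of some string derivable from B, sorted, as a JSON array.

Compute FIRST by fixpoint:
round 1:
  A via A→b a: +{b}
  B via B→a a: +{a}
  C via C→a a: +{a}
  S via S→C: +{a}
  S via S→b: +{b}
  FIRST(S)={a,b}  FIRST(A)={b}  FIRST(B)={a}  FIRST(C)={a}
round 2: done
  FIRST(S)={a,b}  FIRST(A)={b}  FIRST(B)={a}  FIRST(C)={a}

FIRST(B) = ["a"]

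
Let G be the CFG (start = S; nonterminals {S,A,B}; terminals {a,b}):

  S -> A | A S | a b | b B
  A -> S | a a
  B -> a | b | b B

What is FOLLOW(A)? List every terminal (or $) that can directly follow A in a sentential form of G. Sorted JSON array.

FIRST sets, iterate to fixpoint:
[1]
  A via A→a a: +{a}
  B via B→a: +{a}
  B via B→b: +{b}
  S via S→A: +{a}
  S via S→b B: +{b}
  S: {a,b}  A: {a}  B: {a,b}
[2]
  A via A→S: +{b}
  S: {a,b}  A: {a,b}  B: {a,b}
[3] (no change)
  S: {a,b}  A: {a,b}  B: {a,b}

FOLLOW iteration:
initialize: $ ∈ FOLLOW(S)
pass 1:
  S→A: FOLLOW(A) ⊇ FOLLOW(S) ⊇ {$}; new: +{$}
  S→A S: FOLLOW(A) ⊇ FIRST(S) = {a,b}; new: +{a,b}
  S→b B: FOLLOW(B) ⊇ FOLLOW(S) ⊇ {$}; new: +{$}
  S: {$}  A: {$,a,b}  B: {$}
pass 2:
  A→S: FOLLOW(S) ⊇ FOLLOW(A) ⊇ {$,a,b}; new: +{a,b}
  S→b B: FOLLOW(B) ⊇ FOLLOW(S) ⊇ {$,a,b}; new: +{a,b}
  S: {$,a,b}  A: {$,a,b}  B: {$,a,b}
pass 3: done
  S: {$,a,b}  A: {$,a,b}  B: {$,a,b}

FOLLOW(A) = ["$", "a", "b"]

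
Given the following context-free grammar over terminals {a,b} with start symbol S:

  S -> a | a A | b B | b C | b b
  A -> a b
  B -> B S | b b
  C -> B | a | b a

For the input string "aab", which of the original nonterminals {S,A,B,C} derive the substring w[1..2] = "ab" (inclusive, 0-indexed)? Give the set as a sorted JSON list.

CNF form of G:
  S -> T0 A | T1 B | T1 C | T1 T1 | a
  A -> T0 T1
  B -> B S | T1 T1
  C -> B S | T1 T0 | T1 T1 | a
  T0 -> a
  T1 -> b

Fill CYK table bottom-up (cells [i..j] with 1 ≤ i ≤ j ≤ 2 only):
  cell(1,1) a: {C,S,T0}  orig:{C,S}
  cell(2,2) b: {T1}  orig:{}
  cell(1,2) ab: {A}

Original NTs in T[1,2] deriving "ab": ["A"]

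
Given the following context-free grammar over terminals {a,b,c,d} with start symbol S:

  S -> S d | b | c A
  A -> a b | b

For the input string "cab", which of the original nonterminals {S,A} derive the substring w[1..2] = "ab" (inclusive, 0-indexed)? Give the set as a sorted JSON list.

Convert to CNF:
  S -> S T2 | T3 A | b
  A -> T0 T1 | b
  T0 -> a
  T1 -> b
  T2 -> d
  T3 -> c

CYK table (by increasing span) — only the sub-triangle for w[1..2]:
  [1..1]={T0}  "a"  orig:{}
  [2..2]={A,S,T1}  "b"  orig:{A,S}
  [1..2]={A}  "ab"

Original NTs in T[1,2] deriving "ab": ["A"]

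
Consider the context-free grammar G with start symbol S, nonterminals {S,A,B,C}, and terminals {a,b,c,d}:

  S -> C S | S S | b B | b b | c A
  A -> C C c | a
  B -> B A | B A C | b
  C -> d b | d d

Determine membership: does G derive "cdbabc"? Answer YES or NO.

CNF form of G:
  S -> C S | S S | T0 A | T2 B | T2 T2
  A -> C X3 | a
  B -> B A | B X4 | b
  C -> T1 T1 | T1 T2
  T0 -> c
  T1 -> d
  T2 -> b
  X3 -> C T0
  X4 -> A C

CYK table (by increasing span):
  [0..0]={T0}  "c"  orig:{}
  [1..1]={T1}  "d"  orig:{}
  [2..2]={B,T2}  "b"  orig:{B}
  [3..3]={A}  "a"
  [4..4]={B,T2}  "b"  orig:{B}
  [5..5]={T0}  "c"  orig:{}
  [0..1]=∅  "cd"
  [1..2]={C}  "db"
  [2..3]={B}  "ba"
  [3..4]=∅  "ab"
  [4..5]=∅  "bc"
  [0..2]=∅  "cdb"
  [1..3]=∅  "dba"
  [2..4]=∅  "bab"
  [3..5]=∅  "abc"
  [0..3]=∅  "cdba"
  [1..4]=∅  "dbab"
  [2..5]=∅  "babc"
  [0..4]=∅  "cdbab"
  [1..5]=∅  "dbabc"
  [0..5]=∅  "cdbabc"

S ∉ T[0,5] ⇒ NO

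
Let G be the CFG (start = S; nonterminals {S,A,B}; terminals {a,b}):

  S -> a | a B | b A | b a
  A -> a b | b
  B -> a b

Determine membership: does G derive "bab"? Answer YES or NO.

Convert to CNF:
  S -> T0 B | T1 A | T1 T0 | a
  A -> T0 T1 | b
  B -> T0 T1
  T0 -> a
  T1 -> b

Fill CYK table bottom-up:
  T[0,0] 'b' = {A,T1}  orig:{A}
  T[1,1] 'a' = {S,T0}  orig:{S}
  T[2,2] 'b' = {A,T1}  orig:{A}
  T[0,1] 'ba' = {S}
  T[1,2] 'ab' = {A,B}
  T[0,2] 'bab' = {S}

S ∈ T[0,2] ⇒ YES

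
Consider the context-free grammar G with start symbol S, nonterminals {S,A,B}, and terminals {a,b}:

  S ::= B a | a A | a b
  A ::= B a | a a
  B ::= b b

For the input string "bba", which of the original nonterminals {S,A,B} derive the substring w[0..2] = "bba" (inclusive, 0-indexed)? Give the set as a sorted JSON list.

CNF form of G:
  S -> B T0 | T0 A | T0 T1
  A -> B T0 | T0 T0
  B -> T1 T1
  T0 -> a
  T1 -> b

Fill CYK table bottom-up (cells [i..j] with 0 ≤ i ≤ j ≤ 2 only):
  T[0,0] 'b' = {T1}  orig:{}
  T[1,1] 'b' = {T1}  orig:{}
  T[2,2] 'a' = {T0}  orig:{}
  T[0,1] 'bb' = {B}
  T[1,2] 'ba' = ∅
  T[0,2] 'bba' = {A,S}

Original NTs in T[0,2] deriving "bba": ["A", "S"]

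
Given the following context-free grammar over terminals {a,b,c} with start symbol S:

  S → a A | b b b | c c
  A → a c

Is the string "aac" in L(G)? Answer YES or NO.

Convert to CNF:
  S -> T0 A | T1 T1 | T2 X3
  A -> T0 T1
  T0 -> a
  T1 -> c
  T2 -> b
  X3 -> T2 T2

CYK table (by increasing span):
  T[0,0] 'a' = {T0}  orig:{}
  T[1,1] 'a' = {T0}  orig:{}
  T[2,2] 'c' = {T1}  orig:{}
  T[0,1] 'aa' = ∅
  T[1,2] 'ac' = {A}
  T[0,2] 'aac' = {S}

S ∈ T[0,2] ⇒ YES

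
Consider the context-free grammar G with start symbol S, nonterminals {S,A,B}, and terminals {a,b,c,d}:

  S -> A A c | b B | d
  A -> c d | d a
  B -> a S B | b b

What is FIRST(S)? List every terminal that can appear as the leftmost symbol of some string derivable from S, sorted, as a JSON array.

FIRST sets, iterate to fixpoint:
pass 1:
  A via A→c d: +{c}
  A via A→d a: +{d}
  B via B→a S B: +{a}
  B via B→b b: +{b}
  S via S→A A c: +{c,d}
  S via S→b B: +{b}
  FIRST[S]={b,c,d}  FIRST[A]={c,d}  FIRST[B]={a,b}
pass 2: (no change)
  FIRST[S]={b,c,d}  FIRST[A]={c,d}  FIRST[B]={a,b}

FIRST(S) = ["b", "c", "d"]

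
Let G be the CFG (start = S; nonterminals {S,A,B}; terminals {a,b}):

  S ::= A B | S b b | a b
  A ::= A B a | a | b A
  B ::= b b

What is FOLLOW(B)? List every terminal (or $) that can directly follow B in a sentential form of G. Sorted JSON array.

Compute FIRST by fixpoint:
round 1:
  A via A→a: +{a}
  A via A→b A: +{b}
  B via B→b b: +{b}
  S via S→A B: +{a,b}
  S: {a,b}  A: {a,b}  B: {b}
round 2: done
  S: {a,b}  A: {a,b}  B: {b}

FOLLOW sets:
seed FOLLOW(S) with $
pass 1:
  A→A B a: FOLLOW(A) ⊇ FIRST(B) = {b}; new: +{b}
  A→A B a: FOLLOW(B) ⊇ FIRST(a) = {a}; new: +{a}
  S→A B: FOLLOW(B) ⊇ FOLLOW(S) ⊇ {$}; new: +{$}
  S→S b b: FOLLOW(S) ⊇ FIRST(b) = {b}; new: +{b}
  S: {$,b}  A: {b}  B: {$,a}
pass 2:
  S→A B: FOLLOW(B) ⊇ FOLLOW(S) ⊇ {$,b}; new: +{b}
  S: {$,b}  A: {b}  B: {$,a,b}
pass 3: — fixpoint
  S: {$,b}  A: {b}  B: {$,a,b}

FOLLOW(B) = ["$", "a", "b"]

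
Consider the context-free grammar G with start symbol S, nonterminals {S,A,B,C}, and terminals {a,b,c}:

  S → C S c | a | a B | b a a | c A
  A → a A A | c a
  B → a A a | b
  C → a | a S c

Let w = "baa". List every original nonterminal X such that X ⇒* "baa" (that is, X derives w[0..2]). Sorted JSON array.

Convert to CNF:
  S -> C X6 | T0 B | T1 A | T2 X7 | a
  A -> T0 X3 | T1 T0
  B -> T0 X4 | b
  C -> T0 X5 | a
  T0 -> a
  T1 -> c
  T2 -> b
  X3 -> A A
  X4 -> A T0
  X5 -> S T1
  X6 -> S T1
  X7 -> T0 T0

CYK fill — only the sub-triangle for w[0..2]:
  cell(0,0) b: {B,T2}  orig:{B}
  cell(1,1) a: {C,S,T0}  orig:{C,S}
  cell(2,2) a: {C,S,T0}  orig:{C,S}
  cell(0,1) ba: ∅
  cell(1,2) aa: {X7}  orig:{}
  cell(0,2) baa: {S}

Original NTs in T[0,2] deriving "baa": ["S"]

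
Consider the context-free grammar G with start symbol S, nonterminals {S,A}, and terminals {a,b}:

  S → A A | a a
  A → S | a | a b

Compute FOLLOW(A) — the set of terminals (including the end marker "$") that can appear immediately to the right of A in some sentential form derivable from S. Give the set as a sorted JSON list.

FIRST iteration:
iter 1:
  A via A→a: +{a}
  S via S→A A: +{a}
  S: {a}  A: {a}
iter 2: — fixpoint
  S: {a}  A: {a}

FOLLOW sets:
FOLLOW(S) := {$}
[1]
  S→A A: FOLLOW(A) ⊇ FIRST(A) = {a}; new: +{a}
  S→A A: FOLLOW(A) ⊇ FOLLOW(S) ⊇ {$}; new: +{$}
  S: {$}  A: {$,a}
[2]
  A→S: FOLLOW(S) ⊇ FOLLOW(A) ⊇ {$,a}; new: +{a}
  S: {$,a}  A: {$,a}
[3] done
  S: {$,a}  A: {$,a}

FOLLOW(A) = ["$", "a"]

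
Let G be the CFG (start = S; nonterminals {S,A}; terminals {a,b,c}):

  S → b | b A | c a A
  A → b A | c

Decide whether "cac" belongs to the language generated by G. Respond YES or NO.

Convert to CNF:
  S -> T0 A | T1 X3 | b
  A -> T0 A | c
  T0 -> b
  T1 -> c
  T2 -> a
  X3 -> T2 A

Fill CYK table bottom-up:
  T[0,0] 'c' = {A,T1}  orig:{A}
  T[1,1] 'a' = {T2}  orig:{}
  T[2,2] 'c' = {A,T1}  orig:{A}
  T[0,1] 'ca' = ∅
  T[1,2] 'ac' = {X3}  orig:{}
  T[0,2] 'cac' = {S}

S ∈ T[0,2] ⇒ YES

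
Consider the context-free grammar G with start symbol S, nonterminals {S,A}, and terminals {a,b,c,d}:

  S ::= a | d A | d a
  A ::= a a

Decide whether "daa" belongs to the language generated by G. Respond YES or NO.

Convert to CNF:
  S -> T1 A | T1 T0 | a
  A -> T0 T0
  T0 -> a
  T1 -> d

Fill CYK table bottom-up:
  [0..0]={T1}  "d"  orig:{}
  [1..1]={S,T0}  "a"  orig:{S}
  [2..2]={S,T0}  "a"  orig:{S}
  [0..1]={S}  "da"
  [1..2]={A}  "aa"
  [0..2]={S}  "daa"

S ∈ T[0,2] ⇒ YES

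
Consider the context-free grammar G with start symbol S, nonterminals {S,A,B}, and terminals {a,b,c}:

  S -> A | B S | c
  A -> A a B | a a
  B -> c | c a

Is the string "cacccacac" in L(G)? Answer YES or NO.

CNF form of G:
  S -> A X3 | B S | T0 T0 | c
  A -> A X2 | T0 T0
  B -> T1 T0 | c
  T0 -> a
  T1 -> c
  X2 -> T0 B
  X3 -> T0 B

CYK fill:
  [0..0]={B,S,T1}  "c"  orig:{B,S}
  [1..1]={T0}  "a"  orig:{}
  [2..2]={B,S,T1}  "c"  orig:{B,S}
  [3..3]={B,S,T1}  "c"  orig:{B,S}
  [4..4]={B,S,T1}  "c"  orig:{B,S}
  [5..5]={T0}  "a"  orig:{}
  [6..6]={B,S,T1}  "c"  orig:{B,S}
  [7..7]={T0}  "a"  orig:{}
  [8..8]={B,S,T1}  "c"  orig:{B,S}
  [0..1]={B}  "ca"
  [1..2]={X2,X3}  "ac"  orig:{}
  [2..3]={S}  "cc"
  [3..4]={S}  "cc"
  [4..5]={B}  "ca"
  [5..6]={X2,X3}  "ac"  orig:{}
  [6..7]={B}  "ca"
  [7..8]={X2,X3}  "ac"  orig:{}
  [0..2]={S}  "cac"
  [1..3]=∅  "acc"
  [2..4]={S}  "ccc"
  [3..5]=∅  "cca"
  [4..6]={S}  "cac"
  [5..7]={X2,X3}  "aca"  orig:{}
  [6..8]={S}  "cac"
  [0..3]={S}  "cacc"
  [1..4]=∅  "accc"
  [2..5]=∅  "ccca"
  [3..6]={S}  "ccac"
  [4..7]=∅  "caca"
  [5..8]=∅  "acac"
  [0..4]={S}  "caccc"
  [1..5]=∅  "accca"
  [2..6]={S}  "cccac"
  [3..7]=∅  "ccaca"
  [4..8]={S}  "cacac"
  [0..5]=∅  "caccca"
  [1..6]=∅  "acccac"
  [2..7]=∅  "cccaca"
  [3..8]={S}  "ccacac"
  [0..6]={S}  "cacccac"
  [1..7]=∅  "acccaca"
  [2..8]={S}  "cccacac"
  [0..7]=∅  "cacccaca"
  [1..8]=∅  "acccacac"
  [0..8]={S}  "cacccacac"

S ∈ T[0,8] ⇒ YES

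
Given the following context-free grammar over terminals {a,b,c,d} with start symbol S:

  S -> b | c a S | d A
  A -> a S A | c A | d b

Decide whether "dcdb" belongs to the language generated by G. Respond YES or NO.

Convert to CNF:
  S -> T1 X5 | T2 A | b
  A -> T0 X4 | T1 A | T2 T3
  T0 -> a
  T1 -> c
  T2 -> d
  T3 -> b
  X4 -> S A
  X5 -> T0 S

CYK table (by increasing span):
  cell(0,0) d: {T2}  orig:{}
  cell(1,1) c: {T1}  orig:{}
  cell(2,2) d: {T2}  orig:{}
  cell(3,3) b: {S,T3}  orig:{S}
  cell(0,1) dc: ∅
  cell(1,2) cd: ∅
  cell(2,3) db: {A}
  cell(0,2) dcd: ∅
  cell(1,3) cdb: {A}
  cell(0,3) dcdb: {S}

S ∈ T[0,3] ⇒ YES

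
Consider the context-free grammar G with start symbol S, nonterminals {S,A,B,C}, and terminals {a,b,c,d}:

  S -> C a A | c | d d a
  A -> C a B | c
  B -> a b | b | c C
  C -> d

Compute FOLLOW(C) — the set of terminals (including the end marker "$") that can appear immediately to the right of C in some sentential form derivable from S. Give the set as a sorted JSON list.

FIRST iteration:
round 1:
  A via A→c: +{c}
  B via B→a b: +{a}
  B via B→b: +{b}
  B via B→c C: +{c}
  C via C→d: +{d}
  S via S→C a A: +{d}
  S via S→c: +{c}
  FIRST[S]={c,d}  FIRST[A]={c}  FIRST[B]={a,b,c}  FIRST[C]={d}
round 2:
  A via A→C a B: +{d}
  FIRST[S]={c,d}  FIRST[A]={c,d}  FIRST[B]={a,b,c}  FIRST[C]={d}
round 3: — fixpoint
  FIRST[S]={c,d}  FIRST[A]={c,d}  FIRST[B]={a,b,c}  FIRST[C]={d}

FOLLOW iteration:
FOLLOW(S) := {$}
[1]
  A→C a B: FOLLOW(C) ⊇ FIRST(a) = {a}; new: +{a}
  S→C a A: FOLLOW(A) ⊇ FOLLOW(S) ⊇ {$}; new: +{$}
  FOLLOW[S]={$}  FOLLOW[A]={$}  FOLLOW[B]={}  FOLLOW[C]={a}
[2]
  A→C a B: FOLLOW(B) ⊇ FOLLOW(A) ⊇ {$}; new: +{$}
  B→c C: FOLLOW(C) ⊇ FOLLOW(B) ⊇ {$}; new: +{$}
  FOLLOW[S]={$}  FOLLOW[A]={$}  FOLLOW[B]={$}  FOLLOW[C]={$,a}
[3] (no change)
  FOLLOW[S]={$}  FOLLOW[A]={$}  FOLLOW[B]={$}  FOLLOW[C]={$,a}

FOLLOW(C) = ["$", "a"]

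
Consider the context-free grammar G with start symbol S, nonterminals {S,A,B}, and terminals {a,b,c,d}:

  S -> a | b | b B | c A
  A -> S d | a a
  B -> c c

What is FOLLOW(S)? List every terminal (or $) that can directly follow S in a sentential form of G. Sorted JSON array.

FIRST iteration:
pass 1:
  A via A→a a: +{a}
  B via B→c c: +{c}
  S via S→a: +{a}
  S via S→b: +{b}
  S via S→c A: +{c}
  FIRST[S]={a,b,c}  FIRST[A]={a}  FIRST[B]={c}
pass 2:
  A via A→S d: +{b,c}
  FIRST[S]={a,b,c}  FIRST[A]={a,b,c}  FIRST[B]={c}
pass 3: done
  FIRST[S]={a,b,c}  FIRST[A]={a,b,c}  FIRST[B]={c}

FOLLOW iteration:
initialize: $ ∈ FOLLOW(S)
[1]
  A→S d: FOLLOW(S) ⊇ FIRST(d) = {d}; new: +{d}
  S→b B: FOLLOW(B) ⊇ FOLLOW(S) ⊇ {$,d}; new: +{$,d}
  S→c A: FOLLOW(A) ⊇ FOLLOW(S) ⊇ {$,d}; new: +{$,d}
  S: {$,d}  A: {$,d}  B: {$,d}
[2] (stable)
  S: {$,d}  A: {$,d}  B: {$,d}

FOLLOW(S) = ["$", "d"]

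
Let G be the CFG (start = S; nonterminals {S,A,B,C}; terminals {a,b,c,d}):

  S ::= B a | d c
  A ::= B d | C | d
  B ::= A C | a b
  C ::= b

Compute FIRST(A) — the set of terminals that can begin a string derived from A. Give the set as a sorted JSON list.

FIRST sets, iterate to fixpoint:
[1]
  A via A→d: +{d}
  B via B→A C: +{d}
  B via B→a b: +{a}
  C via C→b: +{b}
  S via S→B a: +{a,d}
  S: {a,d}  A: {d}  B: {a,d}  C: {b}
[2]
  A via A→B d: +{a}
  A via A→C: +{b}
  B via B→A C: +{b}
  S via S→B a: +{b}
  S: {a,b,d}  A: {a,b,d}  B: {a,b,d}  C: {b}
[3] (no change)
  S: {a,b,d}  A: {a,b,d}  B: {a,b,d}  C: {b}

FIRST(A) = ["a", "b", "d"]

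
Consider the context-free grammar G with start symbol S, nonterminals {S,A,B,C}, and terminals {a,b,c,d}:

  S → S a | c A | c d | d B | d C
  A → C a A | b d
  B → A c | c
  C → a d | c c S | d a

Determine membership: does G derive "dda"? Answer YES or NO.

Convert to CNF:
  S -> S T0 | T2 B | T2 C | T3 A | T3 T2
  A -> C X4 | T1 T2
  B -> A T3 | c
  C -> T0 T2 | T2 T0 | T3 X5
  T0 -> a
  T1 -> b
  T2 -> d
  T3 -> c
  X4 -> T0 A
  X5 -> T3 S

CYK fill:
  [0..0]={T2}  "d"  orig:{}
  [1..1]={T2}  "d"  orig:{}
  [2..2]={T0}  "a"  orig:{}
  [0..1]=∅  "dd"
  [1..2]={C}  "da"
  [0..2]={S}  "dda"

S ∈ T[0,2] ⇒ YES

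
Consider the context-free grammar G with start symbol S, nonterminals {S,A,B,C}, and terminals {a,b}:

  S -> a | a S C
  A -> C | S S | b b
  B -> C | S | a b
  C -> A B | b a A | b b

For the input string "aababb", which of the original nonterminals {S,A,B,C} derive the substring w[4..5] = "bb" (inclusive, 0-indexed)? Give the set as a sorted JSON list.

CNF form of G:
  S -> T1 X6 | a
  A -> A B | S S | T0 T0 | T0 X2
  B -> A B | T0 T0 | T0 X4 | T1 T0 | T1 X3 | a
  C -> A B | T0 T0 | T0 X5
  T0 -> b
  T1 -> a
  X2 -> T1 A
  X3 -> S C
  X4 -> T1 A
  X5 -> T1 A
  X6 -> S C

CYK table (by increasing span) — only the sub-triangle for w[4..5]:
  [4..4]={T0}  "b"  orig:{}
  [5..5]={T0}  "b"  orig:{}
  [4..5]={A,B,C}  "bb"

Original NTs in T[4,5] deriving "bb": ["A", "B", "C"]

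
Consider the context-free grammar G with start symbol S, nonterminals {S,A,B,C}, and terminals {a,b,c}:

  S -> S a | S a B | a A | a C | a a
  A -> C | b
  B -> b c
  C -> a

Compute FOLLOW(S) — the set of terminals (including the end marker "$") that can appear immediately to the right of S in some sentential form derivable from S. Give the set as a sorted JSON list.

FIRST sets, iterate to fixpoint:
round 1:
  A via A→b: +{b}
  B via B→b c: +{b}
  C via C→a: +{a}
  S via S→a A: +{a}
  FIRST(S)={a}  FIRST(A)={b}  FIRST(B)={b}  FIRST(C)={a}
round 2:
  A via A→C: +{a}
  FIRST(S)={a}  FIRST(A)={a,b}  FIRST(B)={b}  FIRST(C)={a}
round 3: — fixpoint
  FIRST(S)={a}  FIRST(A)={a,b}  FIRST(B)={b}  FIRST(C)={a}

FOLLOW sets:
initialize: $ ∈ FOLLOW(S)
round 1:
  S→S a: FOLLOW(S) ⊇ FIRST(a) = {a}; new: +{a}
  S→S a B: FOLLOW(B) ⊇ FOLLOW(S) ⊇ {$,a}; new: +{$,a}
  S→a A: FOLLOW(A) ⊇ FOLLOW(S) ⊇ {$,a}; new: +{$,a}
  S→a C: FOLLOW(C) ⊇ FOLLOW(S) ⊇ {$,a}; new: +{$,a}
  FOLLOW(S)={$,a}  FOLLOW(A)={$,a}  FOLLOW(B)={$,a}  FOLLOW(C)={$,a}
round 2: — fixpoint
  FOLLOW(S)={$,a}  FOLLOW(A)={$,a}  FOLLOW(B)={$,a}  FOLLOW(C)={$,a}

FOLLOW(S) = ["$", "a"]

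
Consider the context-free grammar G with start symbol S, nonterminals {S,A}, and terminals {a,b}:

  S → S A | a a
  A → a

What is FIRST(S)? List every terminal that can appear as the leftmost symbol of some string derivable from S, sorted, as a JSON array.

Compute FIRST by fixpoint:
round 1:
  A via A→a: +{a}
  S via S→a a: +{a}
  FIRST[S]={a}  FIRST[A]={a}
round 2: (no change)
  FIRST[S]={a}  FIRST[A]={a}

FIRST(S) = ["a"]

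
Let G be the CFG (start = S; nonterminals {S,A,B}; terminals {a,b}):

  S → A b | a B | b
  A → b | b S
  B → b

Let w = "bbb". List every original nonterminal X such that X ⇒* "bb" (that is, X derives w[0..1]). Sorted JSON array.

Convert to CNF:
  S -> A T0 | T1 B | b
  A -> T0 S | b
  B -> b
  T0 -> b
  T1 -> a

Fill CYK table bottom-up — only the sub-triangle for w[0..1]:
  cell(0,0) b: {A,B,S,T0}  orig:{A,B,S}
  cell(1,1) b: {A,B,S,T0}  orig:{A,B,S}
  cell(0,1) bb: {A,S}

Original NTs in T[0,1] deriving "bb": ["A", "S"]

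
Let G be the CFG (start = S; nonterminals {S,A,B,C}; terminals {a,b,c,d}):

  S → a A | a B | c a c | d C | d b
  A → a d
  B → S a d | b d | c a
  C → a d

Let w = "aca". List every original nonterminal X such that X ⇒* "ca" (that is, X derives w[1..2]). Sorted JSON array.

Convert to CNF:
  S -> T0 A | T0 B | T1 C | T1 T2 | T3 X5
  A -> T0 T1
  B -> S X4 | T2 T1 | T3 T0
  C -> T0 T1
  T0 -> a
  T1 -> d
  T2 -> b
  T3 -> c
  X4 -> T0 T1
  X5 -> T0 T3

CYK fill, restricted to cells inside w[1..2]:
  T[1,1] 'c' = {T3}  orig:{}
  T[2,2] 'a' = {T0}  orig:{}
  T[1,2] 'ca' = {B}

Original NTs in T[1,2] deriving "ca": ["B"]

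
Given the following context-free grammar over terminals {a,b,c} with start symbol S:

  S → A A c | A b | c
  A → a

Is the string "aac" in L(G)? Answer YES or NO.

CNF form of G:
  S -> A T1 | A X2 | c
  A -> a
  T0 -> c
  T1 -> b
  X2 -> A T0

Fill CYK table bottom-up:
  cell(0,0) a: {A}
  cell(1,1) a: {A}
  cell(2,2) c: {S,T0}  orig:{S}
  cell(0,1) aa: ∅
  cell(1,2) ac: {X2}  orig:{}
  cell(0,2) aac: {S}

S ∈ T[0,2] ⇒ YES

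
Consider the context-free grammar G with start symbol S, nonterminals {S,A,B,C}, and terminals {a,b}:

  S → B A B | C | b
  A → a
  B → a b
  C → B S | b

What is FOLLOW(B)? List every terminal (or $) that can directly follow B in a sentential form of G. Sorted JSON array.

FIRST iteration:
pass 1:
  A via A→a: +{a}
  B via B→a b: +{a}
  C via C→B S: +{a}
  C via C→b: +{b}
  S via S→B A B: +{a}
  S via S→C: +{b}
  FIRST[S]={a,b}  FIRST[A]={a}  FIRST[B]={a}  FIRST[C]={a,b}
pass 2: (stable)
  FIRST[S]={a,b}  FIRST[A]={a}  FIRST[B]={a}  FIRST[C]={a,b}

Compute FOLLOW by fixpoint:
seed FOLLOW(S) with $
round 1:
  C→B S: FOLLOW(B) ⊇ FIRST(S) = {a,b}; new: +{a,b}
  S→B A B: FOLLOW(A) ⊇ FIRST(B) = {a}; new: +{a}
  S→B A B: FOLLOW(B) ⊇ FOLLOW(S) ⊇ {$}; new: +{$}
  S→C: FOLLOW(C) ⊇ FOLLOW(S) ⊇ {$}; new: +{$}
  S: {$}  A: {a}  B: {$,a,b}  C: {$}
round 2: (no change)
  S: {$}  A: {a}  B: {$,a,b}  C: {$}

FOLLOW(B) = ["$", "a", "b"]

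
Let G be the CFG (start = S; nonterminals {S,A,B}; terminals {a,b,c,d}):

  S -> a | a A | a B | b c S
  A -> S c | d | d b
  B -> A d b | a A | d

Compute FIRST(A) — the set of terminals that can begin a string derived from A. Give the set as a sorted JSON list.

Compute FIRST by fixpoint:
[1]
  A via A→d: +{d}
  B via B→A d b: +{d}
  B via B→a A: +{a}
  S via S→a: +{a}
  S via S→b c S: +{b}
  S: {a,b}  A: {d}  B: {a,d}
[2]
  A via A→S c: +{a,b}
  B via B→A d b: +{b}
  S: {a,b}  A: {a,b,d}  B: {a,b,d}
[3] — fixpoint
  S: {a,b}  A: {a,b,d}  B: {a,b,d}

FIRST(A) = ["a", "b", "d"]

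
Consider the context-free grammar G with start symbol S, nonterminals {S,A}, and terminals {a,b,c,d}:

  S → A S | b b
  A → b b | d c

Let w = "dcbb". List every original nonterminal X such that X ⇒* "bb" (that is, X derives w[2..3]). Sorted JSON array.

CNF form of G:
  S -> A S | T0 T0
  A -> T0 T0 | T1 T2
  T0 -> b
  T1 -> d
  T2 -> c

Fill CYK table bottom-up, restricted to cells inside w[2..3]:
  [2..2]={T0}  "b"  orig:{}
  [3..3]={T0}  "b"  orig:{}
  [2..3]={A,S}  "bb"

Original NTs in T[2,3] deriving "bb": ["A", "S"]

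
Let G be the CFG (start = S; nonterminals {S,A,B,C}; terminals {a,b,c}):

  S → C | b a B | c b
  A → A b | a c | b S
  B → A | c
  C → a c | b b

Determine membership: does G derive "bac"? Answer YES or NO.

Convert to CNF:
  S -> T0 T0 | T0 X3 | T1 T2 | T2 T0
  A -> A T0 | T0 S | T1 T2
  B -> A T0 | T0 S | T1 T2 | c
  C -> T0 T0 | T1 T2
  T0 -> b
  T1 -> a
  T2 -> c
  X3 -> T1 B

Fill CYK table bottom-up:
  cell(0,0) b: {T0}  orig:{}
  cell(1,1) a: {T1}  orig:{}
  cell(2,2) c: {B,T2}  orig:{B}
  cell(0,1) ba: ∅
  cell(1,2) ac: {A,B,C,S,X3}  orig:{A,B,C,S}
  cell(0,2) bac: {A,B,S}

S ∈ T[0,2] ⇒ YES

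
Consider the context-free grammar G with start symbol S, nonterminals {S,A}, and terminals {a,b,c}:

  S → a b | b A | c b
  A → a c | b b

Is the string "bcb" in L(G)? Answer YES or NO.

Convert to CNF:
  S -> T0 T2 | T1 T2 | T2 A
  A -> T0 T1 | T2 T2
  T0 -> a
  T1 -> c
  T2 -> b

CYK fill:
  T[0,0] 'b' = {T2}  orig:{}
  T[1,1] 'c' = {T1}  orig:{}
  T[2,2] 'b' = {T2}  orig:{}
  T[0,1] 'bc' = ∅
  T[1,2] 'cb' = {S}
  T[0,2] 'bcb' = ∅

S ∉ T[0,2] ⇒ NO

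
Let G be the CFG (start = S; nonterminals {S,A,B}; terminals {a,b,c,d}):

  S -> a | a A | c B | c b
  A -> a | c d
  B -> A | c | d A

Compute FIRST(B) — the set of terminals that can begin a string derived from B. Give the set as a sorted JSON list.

FIRST iteration:
pass 1:
  A via A→a: +{a}
  A via A→c d: +{c}
  B via B→A: +{a,c}
  B via B→d A: +{d}
  S via S→a: +{a}
  S via S→c B: +{c}
  S: {a,c}  A: {a,c}  B: {a,c,d}
pass 2: (no change)
  S: {a,c}  A: {a,c}  B: {a,c,d}

FIRST(B) = ["a", "c", "d"]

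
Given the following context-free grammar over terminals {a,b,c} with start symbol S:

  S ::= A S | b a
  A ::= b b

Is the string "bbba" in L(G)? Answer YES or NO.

CNF form of G:
  S -> A S | T0 T1
  A -> T0 T0
  T0 -> b
  T1 -> a

CYK fill:
  [0..0]={T0}  "b"  orig:{}
  [1..1]={T0}  "b"  orig:{}
  [2..2]={T0}  "b"  orig:{}
  [3..3]={T1}  "a"  orig:{}
  [0..1]={A}  "bb"
  [1..2]={A}  "bb"
  [2..3]={S}  "ba"
  [0..2]=∅  "bbb"
  [1..3]=∅  "bba"
  [0..3]={S}  "bbba"

S ∈ T[0,3] ⇒ YES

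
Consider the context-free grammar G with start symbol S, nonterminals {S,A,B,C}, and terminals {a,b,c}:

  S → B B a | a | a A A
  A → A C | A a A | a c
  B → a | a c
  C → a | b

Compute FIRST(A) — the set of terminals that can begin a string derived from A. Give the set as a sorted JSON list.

Compute FIRST by fixpoint:
[1]
  A via A→a c: +{a}
  B via B→a: +{a}
  C via C→a: +{a}
  C via C→b: +{b}
  S via S→B B a: +{a}
  FIRST[S]={a}  FIRST[A]={a}  FIRST[B]={a}  FIRST[C]={a,b}
[2] done
  FIRST[S]={a}  FIRST[A]={a}  FIRST[B]={a}  FIRST[C]={a,b}

FIRST(A) = ["a"]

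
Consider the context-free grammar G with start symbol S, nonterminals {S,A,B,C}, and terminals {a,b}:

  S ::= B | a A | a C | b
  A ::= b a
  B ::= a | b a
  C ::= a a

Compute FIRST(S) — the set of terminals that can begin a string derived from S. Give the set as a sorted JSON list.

FIRST sets, iterate to fixpoint:
[1]
  A via A→b a: +{b}
  B via B→a: +{a}
  B via B→b a: +{b}
  C via C→a a: +{a}
  S via S→B: +{a,b}
  S: {a,b}  A: {b}  B: {a,b}  C: {a}
[2] (no change)
  S: {a,b}  A: {b}  B: {a,b}  C: {a}

FIRST(S) = ["a", "b"]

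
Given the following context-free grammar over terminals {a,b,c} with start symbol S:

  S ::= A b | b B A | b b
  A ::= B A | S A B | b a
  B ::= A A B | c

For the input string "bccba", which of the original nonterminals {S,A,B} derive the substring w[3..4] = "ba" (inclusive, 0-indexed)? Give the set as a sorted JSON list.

CNF form of G:
  S -> A T0 | T0 T0 | T0 X4
  A -> B A | S X2 | T0 T1
  B -> A X3 | c
  T0 -> b
  T1 -> a
  X2 -> A B
  X3 -> A B
  X4 -> B A

Fill CYK table bottom-up, restricted to cells inside w[3..4]:
  cell(3,3) b: {T0}  orig:{}
  cell(4,4) a: {T1}  orig:{}
  cell(3,4) ba: {A}

Original NTs in T[3,4] deriving "ba": ["A"]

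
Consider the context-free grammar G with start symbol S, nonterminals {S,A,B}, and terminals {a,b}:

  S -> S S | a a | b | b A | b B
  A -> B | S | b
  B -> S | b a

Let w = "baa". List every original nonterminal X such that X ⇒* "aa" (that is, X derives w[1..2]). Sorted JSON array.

Convert to CNF:
  S -> S S | T0 T0 | T1 A | T1 B | b
  A -> S S | T0 T0 | T1 A | T1 B | T1 T0 | b
  B -> S S | T0 T0 | T1 A | T1 B | T1 T0 | b
  T0 -> a
  T1 -> b

CYK table (by increasing span), restricted to cells inside w[1..2]:
  [1..1]={T0}  "a"  orig:{}
  [2..2]={T0}  "a"  orig:{}
  [1..2]={A,B,S}  "aa"

Original NTs in T[1,2] deriving "aa": ["A", "B", "S"]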